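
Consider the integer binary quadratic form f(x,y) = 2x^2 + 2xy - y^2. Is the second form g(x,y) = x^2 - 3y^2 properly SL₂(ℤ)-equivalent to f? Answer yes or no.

D₁ = 12, D₂ = 12
river cycle of f (length 2): (-1, 2, 2), (2, 2, -1)
river cycle of g (length 2): (1, 2, -2), (-2, 2, 1)
cycles differ ⇒ inequivalent

no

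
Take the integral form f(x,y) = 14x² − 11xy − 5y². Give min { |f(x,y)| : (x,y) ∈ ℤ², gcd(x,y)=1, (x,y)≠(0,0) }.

descent: ρ → (-5,11,14)  [lands on river]
river: ρ → (14,17,-2)
river: ρ → (-2,19,5)
river: ρ → (5,11,-14)
river: ρ → (-14,17,2)
river: ρ → (2,19,-5)
closes: descent 1, river 6
min |a| on river = 2

2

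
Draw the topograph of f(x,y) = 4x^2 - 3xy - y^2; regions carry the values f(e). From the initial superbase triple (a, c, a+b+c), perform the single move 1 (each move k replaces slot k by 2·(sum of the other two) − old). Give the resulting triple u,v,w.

start (4,-1,0) = (f(1,0),f(0,1),f(1,1))
replace slot 1: 2·((-1)+0) − 4 = -6 → (-6,-1,0)

-6,-1,0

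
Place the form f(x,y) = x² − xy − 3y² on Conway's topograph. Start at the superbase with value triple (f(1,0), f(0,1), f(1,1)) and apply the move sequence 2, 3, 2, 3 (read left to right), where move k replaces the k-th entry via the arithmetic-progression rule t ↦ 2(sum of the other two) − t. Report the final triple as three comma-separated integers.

start (1,-3,-3) = (f(1,0),f(0,1),f(1,1))
replace slot 2: 2·(1+(-3)) − (-3) = -1 → (1,-1,-3)
replace slot 3: 2·(1+(-1)) − (-3) = 3 → (1,-1,3)
replace slot 2: 2·(1+3) − (-1) = 9 → (1,9,3)
replace slot 3: 2·(1+9) − 3 = 17 → (1,9,17)

1,9,17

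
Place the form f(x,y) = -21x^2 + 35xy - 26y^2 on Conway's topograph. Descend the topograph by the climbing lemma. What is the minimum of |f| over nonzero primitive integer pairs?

translate: b→7 (≡-35 mod 42), so (21,-35,26)→(21,7,12)
flip: (21,7,12)→(12,-7,21)
reduced (well bottom): (12,-7,21) with a≤c, −a<b≤a
well minimum |f| = |-12| = 12 (negative-definite)

12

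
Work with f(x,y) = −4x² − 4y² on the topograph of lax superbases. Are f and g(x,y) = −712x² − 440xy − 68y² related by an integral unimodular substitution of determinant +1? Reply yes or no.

D₁ = -64, D₂ = -64
f is negative-definite; reduce −f:
−f: reduced (well bottom): (4,0,4) with a≤c, −a<b≤a
flip sign back: reduced form of f is (-4,0,-4)
g is negative-definite; reduce −g:
−g: flip: (712,440,68)→(68,-440,712)
−g: translate: b→-32 (≡-440 mod 136), so (68,-440,712)→(68,-32,4)
−g: flip: (68,-32,4)→(4,32,68)
−g: translate: b→0 (≡32 mod 8), so (4,32,68)→(4,0,4)
−g: reduced (well bottom): (4,0,4) with a≤c, −a<b≤a
flip sign back: reduced form of g is (-4,0,-4)
reduced forms (-4, 0, -4) vs (-4, 0, -4) ⇒ equivalent

yes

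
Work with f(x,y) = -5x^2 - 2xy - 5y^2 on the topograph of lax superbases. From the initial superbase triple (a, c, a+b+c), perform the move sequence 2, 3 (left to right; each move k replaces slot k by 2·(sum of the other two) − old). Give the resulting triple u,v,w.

start (-5,-5,-12) = (f(1,0),f(0,1),f(1,1))
replace slot 2: 2·((-5)+(-12)) − (-5) = -29 → (-5,-29,-12)
replace slot 3: 2·((-5)+(-29)) − (-12) = -56 → (-5,-29,-56)

-5,-29,-56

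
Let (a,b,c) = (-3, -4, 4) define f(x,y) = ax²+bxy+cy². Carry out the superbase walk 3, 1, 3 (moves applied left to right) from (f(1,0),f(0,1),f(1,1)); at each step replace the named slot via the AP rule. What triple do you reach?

start (-3,4,-3) = (f(1,0),f(0,1),f(1,1))
replace slot 3: 2·((-3)+4) − (-3) = 5 → (-3,4,5)
replace slot 1: 2·(4+5) − (-3) = 21 → (21,4,5)
replace slot 3: 2·(21+4) − 5 = 45 → (21,4,45)

21,4,45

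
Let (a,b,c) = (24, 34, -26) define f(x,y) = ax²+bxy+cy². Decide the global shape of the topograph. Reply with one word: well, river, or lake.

D = b²−4ac = 34² − 4·24·(-26) = 3652
D > 0 non-square ⇒ indefinite ⇒ periodic river

river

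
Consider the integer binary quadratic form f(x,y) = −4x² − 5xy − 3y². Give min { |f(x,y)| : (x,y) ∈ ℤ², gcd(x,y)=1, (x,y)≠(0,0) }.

translate: b→-3 (≡5 mod 8), so (4,5,3)→(4,-3,2)
flip: (4,-3,2)→(2,3,4)
translate: b→-1 (≡3 mod 4), so (2,3,4)→(2,-1,3)
reduced (well bottom): (2,-1,3) with a≤c, −a<b≤a
well minimum |f| = |-2| = 2 (negative-definite)

2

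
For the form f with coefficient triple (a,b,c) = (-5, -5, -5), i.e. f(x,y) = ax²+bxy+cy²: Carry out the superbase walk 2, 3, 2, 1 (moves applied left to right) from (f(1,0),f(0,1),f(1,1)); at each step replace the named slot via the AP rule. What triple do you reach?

start (-5,-5,-15) = (f(1,0),f(0,1),f(1,1))
replace slot 2: 2·((-5)+(-15)) − (-5) = -35 → (-5,-35,-15)
replace slot 3: 2·((-5)+(-35)) − (-15) = -65 → (-5,-35,-65)
replace slot 2: 2·((-5)+(-65)) − (-35) = -105 → (-5,-105,-65)
replace slot 1: 2·((-105)+(-65)) − (-5) = -335 → (-335,-105,-65)

-335,-105,-65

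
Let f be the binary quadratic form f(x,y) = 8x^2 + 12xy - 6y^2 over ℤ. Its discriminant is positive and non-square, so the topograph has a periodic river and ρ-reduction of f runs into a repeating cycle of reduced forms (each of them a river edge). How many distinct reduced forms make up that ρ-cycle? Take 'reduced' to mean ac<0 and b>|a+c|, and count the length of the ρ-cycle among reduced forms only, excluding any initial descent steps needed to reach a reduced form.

D = 336, ⌊√D⌋ = 18
river: ρ → (-6,12,8)
river: ρ → (8,4,-10)
river: ρ → (-10,16,2)
river: ρ → (2,16,-10)
river: ρ → (-10,4,8)
river: ρ → (8,12,-6)
ρ-cycle length = 6 (tail of 0 descent steps not counted)

6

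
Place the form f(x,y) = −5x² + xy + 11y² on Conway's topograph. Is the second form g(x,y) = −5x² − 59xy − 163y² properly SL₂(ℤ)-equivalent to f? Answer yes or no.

D₁ = 221, D₂ = 221
river cycle of f (length 4): (-5, 11, 5), (5, 9, -7), (-7, 5, 7), (7, 9, -5)
river cycle of g (length 4): (-5, 11, 5), (5, 9, -7), (-7, 5, 7), (7, 9, -5)
cycles coincide ⇒ equivalent

yes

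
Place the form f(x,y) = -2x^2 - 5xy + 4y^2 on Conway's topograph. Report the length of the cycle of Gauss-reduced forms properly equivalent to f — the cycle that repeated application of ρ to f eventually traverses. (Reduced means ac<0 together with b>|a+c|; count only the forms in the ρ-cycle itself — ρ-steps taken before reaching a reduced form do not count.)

D = 57, ⌊√D⌋ = 7
descent: ρ → (4,5,-2)  [lands on river]
river: ρ → (-2,7,1)
river: ρ → (1,7,-2)
river: ρ → (-2,5,4)
river: ρ → (4,3,-3)
river: ρ → (-3,3,4)
ρ-cycle length = 6 (tail of 1 descent step not counted)

6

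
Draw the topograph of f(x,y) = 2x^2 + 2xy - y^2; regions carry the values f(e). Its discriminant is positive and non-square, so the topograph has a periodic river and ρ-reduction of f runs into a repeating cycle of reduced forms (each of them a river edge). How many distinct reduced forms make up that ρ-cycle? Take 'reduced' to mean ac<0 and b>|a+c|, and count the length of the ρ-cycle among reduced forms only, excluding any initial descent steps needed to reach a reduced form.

D = 12, ⌊√D⌋ = 3
river: ρ → (-1,2,2)
river: ρ → (2,2,-1)
ρ-cycle length = 2 (tail of 0 descent steps not counted)

2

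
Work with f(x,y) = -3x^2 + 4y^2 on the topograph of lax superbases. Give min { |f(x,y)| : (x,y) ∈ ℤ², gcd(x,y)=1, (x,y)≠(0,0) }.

descent: ρ → (4,0,-3)
descent: ρ → (-3,6,1)  [lands on river]
river: ρ → (1,6,-3)
closes: descent 2, river 2
min |a| on river = 1

1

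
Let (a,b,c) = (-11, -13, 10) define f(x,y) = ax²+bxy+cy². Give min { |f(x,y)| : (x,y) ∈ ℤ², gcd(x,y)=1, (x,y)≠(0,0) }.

descent: ρ → (10,13,-11)  [lands on river]
river: ρ → (-11,9,12)
river: ρ → (12,15,-8)
river: ρ → (-8,17,10)
river: ρ → (10,23,-2)
river: ρ → (-2,21,21)
river: ρ → (21,21,-2)
river: ρ → (-2,23,10)
river: ρ → (10,17,-8)
river: ρ → (-8,15,12)
river: ρ → (12,9,-11)
river: ρ → (-11,13,10)
river: ρ → (10,7,-14)
river: ρ → (-14,21,3)
river: ρ → (3,21,-14)
river: ρ → (-14,7,10)
closes: descent 1, river 16
min |a| on river = 2

2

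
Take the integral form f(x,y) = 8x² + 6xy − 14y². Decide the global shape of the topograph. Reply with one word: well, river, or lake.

D = b²−4ac = 6² − 4·8·(-14) = 484
D = 22² is a perfect square ⇒ form factors over ℤ ⇒ lakes

lake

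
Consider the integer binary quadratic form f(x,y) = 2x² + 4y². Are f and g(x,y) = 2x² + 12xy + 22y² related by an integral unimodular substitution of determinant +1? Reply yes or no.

D₁ = -32, D₂ = -32
f: reduced (well bottom): (2,0,4) with a≤c, −a<b≤a
g: translate: b→0 (≡12 mod 4), so (2,12,22)→(2,0,4)
g: reduced (well bottom): (2,0,4) with a≤c, −a<b≤a
reduced forms (2, 0, 4) vs (2, 0, 4) ⇒ equivalent

yes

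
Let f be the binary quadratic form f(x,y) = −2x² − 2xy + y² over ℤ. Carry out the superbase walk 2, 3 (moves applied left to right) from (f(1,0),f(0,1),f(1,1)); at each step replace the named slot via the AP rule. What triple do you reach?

start (-2,1,-3) = (f(1,0),f(0,1),f(1,1))
replace slot 2: 2·((-2)+(-3)) − 1 = -11 → (-2,-11,-3)
replace slot 3: 2·((-2)+(-11)) − (-3) = -23 → (-2,-11,-23)

-2,-11,-23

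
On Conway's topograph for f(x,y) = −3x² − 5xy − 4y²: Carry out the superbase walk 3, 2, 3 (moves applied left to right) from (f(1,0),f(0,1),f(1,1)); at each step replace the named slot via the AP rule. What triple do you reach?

start (-3,-4,-12) = (f(1,0),f(0,1),f(1,1))
replace slot 3: 2·((-3)+(-4)) − (-12) = -2 → (-3,-4,-2)
replace slot 2: 2·((-3)+(-2)) − (-4) = -6 → (-3,-6,-2)
replace slot 3: 2·((-3)+(-6)) − (-2) = -16 → (-3,-6,-16)

-3,-6,-16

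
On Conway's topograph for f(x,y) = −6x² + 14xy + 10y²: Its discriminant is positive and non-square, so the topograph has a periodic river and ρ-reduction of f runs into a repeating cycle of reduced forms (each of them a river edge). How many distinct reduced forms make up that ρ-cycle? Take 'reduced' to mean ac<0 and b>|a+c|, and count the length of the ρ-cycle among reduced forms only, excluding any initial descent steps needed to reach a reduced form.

D = 436, ⌊√D⌋ = 20
river: ρ → (10,6,-10)
river: ρ → (-10,14,6)
river: ρ → (6,10,-14)
river: ρ → (-14,18,2)
river: ρ → (2,18,-14)
river: ρ → (-14,10,6)
river: ρ → (6,14,-10)
river: ρ → (-10,6,10)
river: ρ → (10,14,-6)
river: ρ → (-6,10,14)
river: ρ → (14,18,-2)
river: ρ → (-2,18,14)
river: ρ → (14,10,-6)
river: ρ → (-6,14,10)
ρ-cycle length = 14 (tail of 0 descent steps not counted)

14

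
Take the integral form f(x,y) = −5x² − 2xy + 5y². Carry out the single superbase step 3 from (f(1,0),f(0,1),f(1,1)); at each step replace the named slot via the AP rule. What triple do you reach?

start (-5,5,-2) = (f(1,0),f(0,1),f(1,1))
replace slot 3: 2·((-5)+5) − (-2) = 2 → (-5,5,2)

-5,5,2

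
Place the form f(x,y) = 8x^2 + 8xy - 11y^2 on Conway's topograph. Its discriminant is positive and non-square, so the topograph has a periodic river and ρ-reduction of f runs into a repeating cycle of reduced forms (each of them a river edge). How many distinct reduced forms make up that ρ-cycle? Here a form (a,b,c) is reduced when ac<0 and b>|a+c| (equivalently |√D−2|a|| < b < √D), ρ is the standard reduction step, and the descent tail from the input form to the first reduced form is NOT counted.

D = 416, ⌊√D⌋ = 20
river: ρ → (-11,14,5)
river: ρ → (5,16,-8)
river: ρ → (-8,16,5)
river: ρ → (5,14,-11)
river: ρ → (-11,8,8)
river: ρ → (8,8,-11)
ρ-cycle length = 6 (tail of 0 descent steps not counted)

6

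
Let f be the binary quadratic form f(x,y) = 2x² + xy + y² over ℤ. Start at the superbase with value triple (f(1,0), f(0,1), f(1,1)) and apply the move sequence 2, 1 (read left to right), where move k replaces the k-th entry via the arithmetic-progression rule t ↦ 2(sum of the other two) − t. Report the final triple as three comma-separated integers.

start (2,1,4) = (f(1,0),f(0,1),f(1,1))
replace slot 2: 2·(2+4) − 1 = 11 → (2,11,4)
replace slot 1: 2·(11+4) − 2 = 28 → (28,11,4)

28,11,4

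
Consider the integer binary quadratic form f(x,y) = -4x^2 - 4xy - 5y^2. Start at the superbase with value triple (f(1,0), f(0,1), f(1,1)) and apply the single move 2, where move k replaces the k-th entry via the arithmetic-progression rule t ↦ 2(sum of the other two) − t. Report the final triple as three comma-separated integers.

start (-4,-5,-13) = (f(1,0),f(0,1),f(1,1))
replace slot 2: 2·((-4)+(-13)) − (-5) = -29 → (-4,-29,-13)

-4,-29,-13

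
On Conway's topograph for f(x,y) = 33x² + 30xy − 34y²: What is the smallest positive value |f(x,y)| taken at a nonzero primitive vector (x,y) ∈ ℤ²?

river: ρ → (-34,38,29)
river: ρ → (29,20,-43)
river: ρ → (-43,66,6)
river: ρ → (6,66,-43)
river: ρ → (-43,20,29)
river: ρ → (29,38,-34)
river: ρ → (-34,30,33)
river: ρ → (33,36,-31)
river: ρ → (-31,26,38)
river: ρ → (38,50,-19)
river: ρ → (-19,64,17)
river: ρ → (17,72,-3)
river: ρ → (-3,72,17)
river: ρ → (17,64,-19)
river: ρ → (-19,50,38)
river: ρ → (38,26,-31)
river: ρ → (-31,36,33)
river: ρ → (33,30,-34)
closes: descent 0, river 18
min |a| on river = 3

3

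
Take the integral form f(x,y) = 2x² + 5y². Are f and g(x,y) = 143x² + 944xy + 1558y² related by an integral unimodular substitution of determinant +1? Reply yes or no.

D₁ = -40, D₂ = -40
f: reduced (well bottom): (2,0,5) with a≤c, −a<b≤a
g: translate: b→86 (≡944 mod 286), so (143,944,1558)→(143,86,13)
g: flip: (143,86,13)→(13,-86,143)
g: translate: b→-8 (≡-86 mod 26), so (13,-86,143)→(13,-8,2)
g: flip: (13,-8,2)→(2,8,13)
g: translate: b→0 (≡8 mod 4), so (2,8,13)→(2,0,5)
g: reduced (well bottom): (2,0,5) with a≤c, −a<b≤a
reduced forms (2, 0, 5) vs (2, 0, 5) ⇒ equivalent

yes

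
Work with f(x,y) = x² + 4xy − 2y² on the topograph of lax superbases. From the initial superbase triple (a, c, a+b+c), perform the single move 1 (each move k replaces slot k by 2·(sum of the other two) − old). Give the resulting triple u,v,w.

start (1,-2,3) = (f(1,0),f(0,1),f(1,1))
replace slot 1: 2·((-2)+3) − 1 = 1 → (1,-2,3)

1,-2,3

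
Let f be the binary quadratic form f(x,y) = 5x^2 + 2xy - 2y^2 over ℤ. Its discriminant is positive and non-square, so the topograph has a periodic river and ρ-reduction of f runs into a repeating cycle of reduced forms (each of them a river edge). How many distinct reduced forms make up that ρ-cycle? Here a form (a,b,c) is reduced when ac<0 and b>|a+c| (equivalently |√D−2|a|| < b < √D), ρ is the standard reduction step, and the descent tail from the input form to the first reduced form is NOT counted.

D = 44, ⌊√D⌋ = 6
descent: ρ → (-2,6,1)  [lands on river]
river: ρ → (1,6,-2)
ρ-cycle length = 2 (tail of 1 descent step not counted)

2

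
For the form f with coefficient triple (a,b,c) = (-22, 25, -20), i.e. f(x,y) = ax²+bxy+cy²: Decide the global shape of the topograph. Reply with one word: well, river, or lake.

D = b²−4ac = 25² − 4·(-22)·(-20) = -1135
D < 0 ⇒ definite ⇒ every region one sign ⇒ single well

well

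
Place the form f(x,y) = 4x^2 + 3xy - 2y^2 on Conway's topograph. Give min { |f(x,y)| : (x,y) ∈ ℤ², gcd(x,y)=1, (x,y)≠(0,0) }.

river: ρ → (-2,5,2)
river: ρ → (2,3,-4)
river: ρ → (-4,5,1)
river: ρ → (1,5,-4)
river: ρ → (-4,3,2)
river: ρ → (2,5,-2)
river: ρ → (-2,3,4)
river: ρ → (4,5,-1)
river: ρ → (-1,5,4)
river: ρ → (4,3,-2)
closes: descent 0, river 10
min |a| on river = 1

1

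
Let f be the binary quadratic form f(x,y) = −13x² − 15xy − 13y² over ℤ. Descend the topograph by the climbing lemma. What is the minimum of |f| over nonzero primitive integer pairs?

translate: b→-11 (≡15 mod 26), so (13,15,13)→(13,-11,11)
flip: (13,-11,11)→(11,11,13)
reduced (well bottom): (11,11,13) with a≤c, −a<b≤a
well minimum |f| = |-11| = 11 (negative-definite)

11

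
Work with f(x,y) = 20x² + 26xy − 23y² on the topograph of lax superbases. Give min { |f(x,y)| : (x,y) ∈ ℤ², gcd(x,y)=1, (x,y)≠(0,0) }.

river: ρ → (-23,20,23)
river: ρ → (23,26,-20)
river: ρ → (-20,14,29)
river: ρ → (29,44,-5)
river: ρ → (-5,46,20)
river: ρ → (20,34,-17)
river: ρ → (-17,34,20)
river: ρ → (20,46,-5)
river: ρ → (-5,44,29)
river: ρ → (29,14,-20)
river: ρ → (-20,26,23)
river: ρ → (23,20,-23)
river: ρ → (-23,26,20)
river: ρ → (20,14,-29)
river: ρ → (-29,44,5)
river: ρ → (5,46,-20)
river: ρ → (-20,34,17)
river: ρ → (17,34,-20)
river: ρ → (-20,46,5)
river: ρ → (5,44,-29)
river: ρ → (-29,14,20)
river: ρ → (20,26,-23)
closes: descent 0, river 22
min |a| on river = 5

5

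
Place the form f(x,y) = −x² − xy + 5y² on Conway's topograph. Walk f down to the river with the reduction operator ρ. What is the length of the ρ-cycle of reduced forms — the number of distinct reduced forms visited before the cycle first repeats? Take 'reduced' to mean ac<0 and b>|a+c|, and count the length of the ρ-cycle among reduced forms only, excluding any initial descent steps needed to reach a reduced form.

D = 21, ⌊√D⌋ = 4
descent: ρ → (5,1,-1)
descent: ρ → (-1,3,3)  [lands on river]
river: ρ → (3,3,-1)
ρ-cycle length = 2 (tail of 2 descent steps not counted)

2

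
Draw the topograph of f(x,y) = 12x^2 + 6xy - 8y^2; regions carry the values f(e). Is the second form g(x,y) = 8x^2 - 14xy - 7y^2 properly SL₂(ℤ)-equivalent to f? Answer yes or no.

D₁ = 420, D₂ = 420
river cycle of f (length 6): (-8, 10, 10), (10, 10, -8), (-8, 6, 12), (12, 18, -2), (-2, 18, 12), (12, 6, -8)
river cycle of g (length 4): (-7, 14, 8), (8, 18, -3), (-3, 18, 8), (8, 14, -7)
cycles differ ⇒ inequivalent

no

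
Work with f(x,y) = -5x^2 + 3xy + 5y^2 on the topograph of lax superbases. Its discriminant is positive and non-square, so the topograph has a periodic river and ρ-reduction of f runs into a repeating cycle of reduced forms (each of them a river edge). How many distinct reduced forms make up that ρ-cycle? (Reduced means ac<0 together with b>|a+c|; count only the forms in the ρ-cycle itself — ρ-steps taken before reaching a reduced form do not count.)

D = 109, ⌊√D⌋ = 10
river: ρ → (5,7,-3)
river: ρ → (-3,5,7)
river: ρ → (7,9,-1)
river: ρ → (-1,9,7)
river: ρ → (7,5,-3)
river: ρ → (-3,7,5)
river: ρ → (5,3,-5)
river: ρ → (-5,7,3)
river: ρ → (3,5,-7)
river: ρ → (-7,9,1)
river: ρ → (1,9,-7)
river: ρ → (-7,5,3)
river: ρ → (3,7,-5)
river: ρ → (-5,3,5)
ρ-cycle length = 14 (tail of 0 descent steps not counted)

14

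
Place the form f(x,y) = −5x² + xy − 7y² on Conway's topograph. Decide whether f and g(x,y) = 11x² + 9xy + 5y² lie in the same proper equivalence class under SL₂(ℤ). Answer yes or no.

D₁ = -139, D₂ = -139
f is negative-definite; reduce −f:
−f: reduced (well bottom): (5,-1,7) with a≤c, −a<b≤a
flip sign back: reduced form of f is (-5,1,-7)
g: flip: (11,9,5)→(5,-9,11)
g: translate: b→1 (≡-9 mod 10), so (5,-9,11)→(5,1,7)
g: reduced (well bottom): (5,1,7) with a≤c, −a<b≤a
reduced forms (-5, 1, -7) vs (5, 1, 7) ⇒ inequivalent

no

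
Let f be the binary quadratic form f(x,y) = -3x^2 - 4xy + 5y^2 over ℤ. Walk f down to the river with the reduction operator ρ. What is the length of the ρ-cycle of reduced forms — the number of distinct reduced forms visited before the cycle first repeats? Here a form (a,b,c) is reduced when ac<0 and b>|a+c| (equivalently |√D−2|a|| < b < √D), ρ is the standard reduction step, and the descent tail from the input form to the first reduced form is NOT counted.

D = 76, ⌊√D⌋ = 8
descent: ρ → (5,4,-3)  [lands on river]
river: ρ → (-3,8,1)
river: ρ → (1,8,-3)
river: ρ → (-3,4,5)
river: ρ → (5,6,-2)
river: ρ → (-2,6,5)
ρ-cycle length = 6 (tail of 1 descent step not counted)

6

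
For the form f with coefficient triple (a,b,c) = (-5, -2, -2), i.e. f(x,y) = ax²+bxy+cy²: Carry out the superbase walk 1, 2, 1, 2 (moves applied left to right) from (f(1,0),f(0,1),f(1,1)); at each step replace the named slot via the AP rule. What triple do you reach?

start (-5,-2,-9) = (f(1,0),f(0,1),f(1,1))
replace slot 1: 2·((-2)+(-9)) − (-5) = -17 → (-17,-2,-9)
replace slot 2: 2·((-17)+(-9)) − (-2) = -50 → (-17,-50,-9)
replace slot 1: 2·((-50)+(-9)) − (-17) = -101 → (-101,-50,-9)
replace slot 2: 2·((-101)+(-9)) − (-50) = -170 → (-101,-170,-9)

-101,-170,-9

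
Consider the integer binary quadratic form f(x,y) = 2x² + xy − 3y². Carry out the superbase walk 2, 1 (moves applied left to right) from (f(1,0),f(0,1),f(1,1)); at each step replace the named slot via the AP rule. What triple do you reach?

start (2,-3,0) = (f(1,0),f(0,1),f(1,1))
replace slot 2: 2·(2+0) − (-3) = 7 → (2,7,0)
replace slot 1: 2·(7+0) − 2 = 12 → (12,7,0)

12,7,0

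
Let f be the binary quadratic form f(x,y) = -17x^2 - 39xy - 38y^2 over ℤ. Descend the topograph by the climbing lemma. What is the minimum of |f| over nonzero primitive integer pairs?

translate: b→5 (≡39 mod 34), so (17,39,38)→(17,5,16)
flip: (17,5,16)→(16,-5,17)
reduced (well bottom): (16,-5,17) with a≤c, −a<b≤a
well minimum |f| = |-16| = 16 (negative-definite)

16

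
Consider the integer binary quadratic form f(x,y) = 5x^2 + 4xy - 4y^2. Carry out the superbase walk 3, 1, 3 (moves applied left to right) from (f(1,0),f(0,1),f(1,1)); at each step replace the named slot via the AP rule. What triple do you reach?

start (5,-4,5) = (f(1,0),f(0,1),f(1,1))
replace slot 3: 2·(5+(-4)) − 5 = -3 → (5,-4,-3)
replace slot 1: 2·((-4)+(-3)) − 5 = -19 → (-19,-4,-3)
replace slot 3: 2·((-19)+(-4)) − (-3) = -43 → (-19,-4,-43)

-19,-4,-43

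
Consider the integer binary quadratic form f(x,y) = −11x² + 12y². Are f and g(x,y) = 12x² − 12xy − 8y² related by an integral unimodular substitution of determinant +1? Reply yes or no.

D₁ = 528, D₂ = 528
river cycle of f (length 2): (-11, 22, 1), (1, 22, -11)
river cycle of g (length 4): (-8, 12, 12), (12, 12, -8), (-8, 20, 4), (4, 20, -8)
cycles differ ⇒ inequivalent

no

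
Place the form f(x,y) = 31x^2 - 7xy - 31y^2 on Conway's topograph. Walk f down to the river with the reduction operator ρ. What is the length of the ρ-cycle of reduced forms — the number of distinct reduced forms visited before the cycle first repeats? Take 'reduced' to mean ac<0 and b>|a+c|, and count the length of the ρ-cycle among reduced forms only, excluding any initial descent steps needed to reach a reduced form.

D = 3893, ⌊√D⌋ = 62
descent: ρ → (-31,7,31)  [lands on river]
river: ρ → (31,55,-7)
river: ρ → (-7,57,23)
river: ρ → (23,35,-29)
river: ρ → (-29,23,29)
river: ρ → (29,35,-23)
river: ρ → (-23,57,7)
river: ρ → (7,55,-31)
ρ-cycle length = 8 (tail of 1 descent step not counted)

8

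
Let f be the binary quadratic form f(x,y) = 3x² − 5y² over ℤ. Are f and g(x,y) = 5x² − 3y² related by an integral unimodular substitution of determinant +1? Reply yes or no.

D₁ = 60, D₂ = 60
river cycle of f (length 2): (3, 6, -2), (-2, 6, 3)
river cycle of g (length 2): (-3, 6, 2), (2, 6, -3)
cycles differ ⇒ inequivalent

no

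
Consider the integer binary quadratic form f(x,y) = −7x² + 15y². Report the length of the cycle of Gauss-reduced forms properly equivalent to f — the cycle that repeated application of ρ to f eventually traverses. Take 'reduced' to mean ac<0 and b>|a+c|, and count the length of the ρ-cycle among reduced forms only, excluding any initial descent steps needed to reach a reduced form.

D = 420, ⌊√D⌋ = 20
descent: ρ → (15,0,-7)
descent: ρ → (-7,14,8)  [lands on river]
river: ρ → (8,18,-3)
river: ρ → (-3,18,8)
river: ρ → (8,14,-7)
ρ-cycle length = 4 (tail of 2 descent steps not counted)

4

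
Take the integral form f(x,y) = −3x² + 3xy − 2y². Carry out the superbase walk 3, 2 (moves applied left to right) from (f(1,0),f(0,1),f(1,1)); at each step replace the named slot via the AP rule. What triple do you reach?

start (-3,-2,-2) = (f(1,0),f(0,1),f(1,1))
replace slot 3: 2·((-3)+(-2)) − (-2) = -8 → (-3,-2,-8)
replace slot 2: 2·((-3)+(-8)) − (-2) = -20 → (-3,-20,-8)

-3,-20,-8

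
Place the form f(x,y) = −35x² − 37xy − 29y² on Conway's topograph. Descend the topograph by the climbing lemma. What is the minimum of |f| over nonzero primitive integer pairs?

translate: b→-33 (≡37 mod 70), so (35,37,29)→(35,-33,27)
flip: (35,-33,27)→(27,33,35)
translate: b→-21 (≡33 mod 54), so (27,33,35)→(27,-21,29)
reduced (well bottom): (27,-21,29) with a≤c, −a<b≤a
well minimum |f| = |-27| = 27 (negative-definite)

27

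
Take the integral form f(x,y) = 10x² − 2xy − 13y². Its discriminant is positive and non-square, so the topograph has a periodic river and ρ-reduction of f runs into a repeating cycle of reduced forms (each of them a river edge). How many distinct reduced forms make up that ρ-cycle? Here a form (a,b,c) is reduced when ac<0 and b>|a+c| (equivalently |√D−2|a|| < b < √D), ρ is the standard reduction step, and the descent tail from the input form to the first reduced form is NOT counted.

D = 524, ⌊√D⌋ = 22
descent: ρ → (-13,2,10)
descent: ρ → (10,18,-5)  [lands on river]
river: ρ → (-5,22,2)
river: ρ → (2,22,-5)
river: ρ → (-5,18,10)
river: ρ → (10,22,-1)
river: ρ → (-1,22,10)
ρ-cycle length = 6 (tail of 2 descent steps not counted)

6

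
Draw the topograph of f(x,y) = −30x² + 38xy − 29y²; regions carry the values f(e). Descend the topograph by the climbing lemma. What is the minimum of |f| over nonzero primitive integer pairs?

translate: b→22 (≡-38 mod 60), so (30,-38,29)→(30,22,21)
flip: (30,22,21)→(21,-22,30)
translate: b→20 (≡-22 mod 42), so (21,-22,30)→(21,20,29)
reduced (well bottom): (21,20,29) with a≤c, −a<b≤a
well minimum |f| = |-21| = 21 (negative-definite)

21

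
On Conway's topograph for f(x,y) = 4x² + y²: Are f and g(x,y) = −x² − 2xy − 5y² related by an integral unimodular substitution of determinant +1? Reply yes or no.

D₁ = -16, D₂ = -16
f: flip: (4,0,1)→(1,0,4)
f: reduced (well bottom): (1,0,4) with a≤c, −a<b≤a
g is negative-definite; reduce −g:
−g: translate: b→0 (≡2 mod 2), so (1,2,5)→(1,0,4)
−g: reduced (well bottom): (1,0,4) with a≤c, −a<b≤a
flip sign back: reduced form of g is (-1,0,-4)
reduced forms (1, 0, 4) vs (-1, 0, -4) ⇒ inequivalent

no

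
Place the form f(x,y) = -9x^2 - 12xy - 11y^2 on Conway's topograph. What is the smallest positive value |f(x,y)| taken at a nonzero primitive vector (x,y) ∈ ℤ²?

translate: b→-6 (≡12 mod 18), so (9,12,11)→(9,-6,8)
flip: (9,-6,8)→(8,6,9)
reduced (well bottom): (8,6,9) with a≤c, −a<b≤a
well minimum |f| = |-8| = 8 (negative-definite)

8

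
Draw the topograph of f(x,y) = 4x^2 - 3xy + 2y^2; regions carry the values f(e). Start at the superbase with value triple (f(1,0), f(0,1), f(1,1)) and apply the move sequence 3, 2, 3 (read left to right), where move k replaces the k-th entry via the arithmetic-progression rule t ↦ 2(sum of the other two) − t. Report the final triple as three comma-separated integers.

start (4,2,3) = (f(1,0),f(0,1),f(1,1))
replace slot 3: 2·(4+2) − 3 = 9 → (4,2,9)
replace slot 2: 2·(4+9) − 2 = 24 → (4,24,9)
replace slot 3: 2·(4+24) − 9 = 47 → (4,24,47)

4,24,47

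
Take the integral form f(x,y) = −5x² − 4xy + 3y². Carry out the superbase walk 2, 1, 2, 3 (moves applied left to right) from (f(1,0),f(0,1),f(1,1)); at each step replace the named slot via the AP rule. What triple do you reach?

start (-5,3,-6) = (f(1,0),f(0,1),f(1,1))
replace slot 2: 2·((-5)+(-6)) − 3 = -25 → (-5,-25,-6)
replace slot 1: 2·((-25)+(-6)) − (-5) = -57 → (-57,-25,-6)
replace slot 2: 2·((-57)+(-6)) − (-25) = -101 → (-57,-101,-6)
replace slot 3: 2·((-57)+(-101)) − (-6) = -310 → (-57,-101,-310)

-57,-101,-310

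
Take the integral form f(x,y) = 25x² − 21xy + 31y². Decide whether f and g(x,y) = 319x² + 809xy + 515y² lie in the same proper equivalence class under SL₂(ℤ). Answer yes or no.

D₁ = -2659, D₂ = -2659
f: reduced (well bottom): (25,-21,31) with a≤c, −a<b≤a
g: translate: b→171 (≡809 mod 638), so (319,809,515)→(319,171,25)
g: flip: (319,171,25)→(25,-171,319)
g: translate: b→-21 (≡-171 mod 50), so (25,-171,319)→(25,-21,31)
g: reduced (well bottom): (25,-21,31) with a≤c, −a<b≤a
reduced forms (25, -21, 31) vs (25, -21, 31) ⇒ equivalent

yes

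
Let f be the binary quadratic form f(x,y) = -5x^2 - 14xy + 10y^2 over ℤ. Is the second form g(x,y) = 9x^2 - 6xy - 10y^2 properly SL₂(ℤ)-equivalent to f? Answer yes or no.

D₁ = 396, D₂ = 396
river cycle of f (length 4): (10, 14, -5), (-5, 16, 7), (7, 12, -9), (-9, 6, 10)
river cycle of g (length 4): (-10, 6, 9), (9, 12, -7), (-7, 16, 5), (5, 14, -10)
cycles differ ⇒ inequivalent

no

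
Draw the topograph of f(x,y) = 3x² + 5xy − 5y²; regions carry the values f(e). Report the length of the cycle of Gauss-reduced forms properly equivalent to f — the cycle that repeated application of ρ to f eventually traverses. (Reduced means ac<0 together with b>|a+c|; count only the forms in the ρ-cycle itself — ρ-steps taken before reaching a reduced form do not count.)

D = 85, ⌊√D⌋ = 9
river: ρ → (-5,5,3)
river: ρ → (3,7,-3)
river: ρ → (-3,5,5)
river: ρ → (5,5,-3)
river: ρ → (-3,7,3)
river: ρ → (3,5,-5)
ρ-cycle length = 6 (tail of 0 descent steps not counted)

6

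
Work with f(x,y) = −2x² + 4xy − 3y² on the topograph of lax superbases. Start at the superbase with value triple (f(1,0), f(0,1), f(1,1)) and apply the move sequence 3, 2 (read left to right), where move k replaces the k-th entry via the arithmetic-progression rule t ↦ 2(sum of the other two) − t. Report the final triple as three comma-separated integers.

start (-2,-3,-1) = (f(1,0),f(0,1),f(1,1))
replace slot 3: 2·((-2)+(-3)) − (-1) = -9 → (-2,-3,-9)
replace slot 2: 2·((-2)+(-9)) − (-3) = -19 → (-2,-19,-9)

-2,-19,-9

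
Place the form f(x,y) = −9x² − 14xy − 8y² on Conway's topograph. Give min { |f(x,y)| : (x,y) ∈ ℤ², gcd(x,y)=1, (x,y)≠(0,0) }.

translate: b→-4 (≡14 mod 18), so (9,14,8)→(9,-4,3)
flip: (9,-4,3)→(3,4,9)
translate: b→-2 (≡4 mod 6), so (3,4,9)→(3,-2,8)
reduced (well bottom): (3,-2,8) with a≤c, −a<b≤a
well minimum |f| = |-3| = 3 (negative-definite)

3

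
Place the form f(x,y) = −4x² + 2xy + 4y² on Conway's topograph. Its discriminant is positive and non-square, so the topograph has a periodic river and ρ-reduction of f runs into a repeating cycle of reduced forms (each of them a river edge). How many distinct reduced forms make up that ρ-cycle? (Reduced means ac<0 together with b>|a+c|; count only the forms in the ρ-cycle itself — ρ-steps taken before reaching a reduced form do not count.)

D = 68, ⌊√D⌋ = 8
river: ρ → (4,6,-2)
river: ρ → (-2,6,4)
river: ρ → (4,2,-4)
river: ρ → (-4,6,2)
river: ρ → (2,6,-4)
river: ρ → (-4,2,4)
ρ-cycle length = 6 (tail of 0 descent steps not counted)

6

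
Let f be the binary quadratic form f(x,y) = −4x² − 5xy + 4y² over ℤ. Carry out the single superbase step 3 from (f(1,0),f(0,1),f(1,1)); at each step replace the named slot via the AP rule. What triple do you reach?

start (-4,4,-5) = (f(1,0),f(0,1),f(1,1))
replace slot 3: 2·((-4)+4) − (-5) = 5 → (-4,4,5)

-4,4,5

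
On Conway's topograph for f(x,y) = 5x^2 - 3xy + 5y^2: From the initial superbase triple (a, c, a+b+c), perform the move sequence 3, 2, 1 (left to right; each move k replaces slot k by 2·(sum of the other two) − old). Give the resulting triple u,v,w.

start (5,5,7) = (f(1,0),f(0,1),f(1,1))
replace slot 3: 2·(5+5) − 7 = 13 → (5,5,13)
replace slot 2: 2·(5+13) − 5 = 31 → (5,31,13)
replace slot 1: 2·(31+13) − 5 = 83 → (83,31,13)

83,31,13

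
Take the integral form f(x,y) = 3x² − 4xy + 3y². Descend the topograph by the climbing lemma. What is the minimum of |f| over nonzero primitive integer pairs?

translate: b→2 (≡-4 mod 6), so (3,-4,3)→(3,2,2)
flip: (3,2,2)→(2,-2,3)
translate: b→2 (≡-2 mod 4), so (2,-2,3)→(2,2,3)
reduced (well bottom): (2,2,3) with a≤c, −a<b≤a
well minimum = a = 2

2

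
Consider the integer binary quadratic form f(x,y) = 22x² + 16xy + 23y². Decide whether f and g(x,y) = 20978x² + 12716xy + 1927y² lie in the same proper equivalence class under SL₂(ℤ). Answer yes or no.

D₁ = -1768, D₂ = -1768
f: reduced (well bottom): (22,16,23) with a≤c, −a<b≤a
g: flip: (20978,12716,1927)→(1927,-12716,20978)
g: translate: b→-1154 (≡-12716 mod 3854), so (1927,-12716,20978)→(1927,-1154,173)
g: flip: (1927,-1154,173)→(173,1154,1927)
g: translate: b→116 (≡1154 mod 346), so (173,1154,1927)→(173,116,22)
g: flip: (173,116,22)→(22,-116,173)
g: translate: b→16 (≡-116 mod 44), so (22,-116,173)→(22,16,23)
g: reduced (well bottom): (22,16,23) with a≤c, −a<b≤a
reduced forms (22, 16, 23) vs (22, 16, 23) ⇒ equivalent

yes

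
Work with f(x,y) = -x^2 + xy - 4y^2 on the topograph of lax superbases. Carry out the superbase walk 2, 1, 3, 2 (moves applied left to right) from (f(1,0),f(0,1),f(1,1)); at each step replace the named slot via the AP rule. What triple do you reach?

start (-1,-4,-4) = (f(1,0),f(0,1),f(1,1))
replace slot 2: 2·((-1)+(-4)) − (-4) = -6 → (-1,-6,-4)
replace slot 1: 2·((-6)+(-4)) − (-1) = -19 → (-19,-6,-4)
replace slot 3: 2·((-19)+(-6)) − (-4) = -46 → (-19,-6,-46)
replace slot 2: 2·((-19)+(-46)) − (-6) = -124 → (-19,-124,-46)

-19,-124,-46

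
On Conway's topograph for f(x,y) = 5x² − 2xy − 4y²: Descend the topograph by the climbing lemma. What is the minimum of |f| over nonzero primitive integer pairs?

descent: ρ → (-4,2,5)  [lands on river]
river: ρ → (5,8,-1)
river: ρ → (-1,8,5)
river: ρ → (5,2,-4)
river: ρ → (-4,6,3)
river: ρ → (3,6,-4)
closes: descent 1, river 6
min |a| on river = 1

1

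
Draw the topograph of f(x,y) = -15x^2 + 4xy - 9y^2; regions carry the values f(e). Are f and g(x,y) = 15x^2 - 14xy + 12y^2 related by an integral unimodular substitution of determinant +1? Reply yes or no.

D₁ = -524, D₂ = -524
f is negative-definite; reduce −f:
−f: flip: (15,-4,9)→(9,4,15)
−f: reduced (well bottom): (9,4,15) with a≤c, −a<b≤a
flip sign back: reduced form of f is (-9,-4,-15)
g: flip: (15,-14,12)→(12,14,15)
g: translate: b→-10 (≡14 mod 24), so (12,14,15)→(12,-10,13)
g: reduced (well bottom): (12,-10,13) with a≤c, −a<b≤a
reduced forms (-9, -4, -15) vs (12, -10, 13) ⇒ inequivalent

no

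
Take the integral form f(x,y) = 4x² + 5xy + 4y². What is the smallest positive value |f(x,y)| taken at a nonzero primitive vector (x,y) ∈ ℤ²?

translate: b→-3 (≡5 mod 8), so (4,5,4)→(4,-3,3)
flip: (4,-3,3)→(3,3,4)
reduced (well bottom): (3,3,4) with a≤c, −a<b≤a
well minimum = a = 3

3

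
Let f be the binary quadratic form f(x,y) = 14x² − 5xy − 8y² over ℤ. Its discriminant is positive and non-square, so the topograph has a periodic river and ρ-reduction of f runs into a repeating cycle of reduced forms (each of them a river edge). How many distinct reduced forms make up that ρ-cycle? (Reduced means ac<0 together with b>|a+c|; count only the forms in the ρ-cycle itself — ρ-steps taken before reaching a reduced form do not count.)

D = 473, ⌊√D⌋ = 21
descent: ρ → (-8,21,1)  [lands on river]
river: ρ → (1,21,-8)
river: ρ → (-8,11,11)
river: ρ → (11,11,-8)
ρ-cycle length = 4 (tail of 1 descent step not counted)

4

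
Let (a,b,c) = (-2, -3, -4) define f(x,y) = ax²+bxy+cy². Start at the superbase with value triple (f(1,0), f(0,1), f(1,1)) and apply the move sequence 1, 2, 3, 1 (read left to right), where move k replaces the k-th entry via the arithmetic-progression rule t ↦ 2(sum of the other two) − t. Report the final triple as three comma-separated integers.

start (-2,-4,-9) = (f(1,0),f(0,1),f(1,1))
replace slot 1: 2·((-4)+(-9)) − (-2) = -24 → (-24,-4,-9)
replace slot 2: 2·((-24)+(-9)) − (-4) = -62 → (-24,-62,-9)
replace slot 3: 2·((-24)+(-62)) − (-9) = -163 → (-24,-62,-163)
replace slot 1: 2·((-62)+(-163)) − (-24) = -426 → (-426,-62,-163)

-426,-62,-163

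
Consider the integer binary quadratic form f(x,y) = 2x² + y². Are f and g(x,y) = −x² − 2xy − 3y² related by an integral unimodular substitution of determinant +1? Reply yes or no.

D₁ = -8, D₂ = -8
f: flip: (2,0,1)→(1,0,2)
f: reduced (well bottom): (1,0,2) with a≤c, −a<b≤a
g is negative-definite; reduce −g:
−g: translate: b→0 (≡2 mod 2), so (1,2,3)→(1,0,2)
−g: reduced (well bottom): (1,0,2) with a≤c, −a<b≤a
flip sign back: reduced form of g is (-1,0,-2)
reduced forms (1, 0, 2) vs (-1, 0, -2) ⇒ inequivalent

no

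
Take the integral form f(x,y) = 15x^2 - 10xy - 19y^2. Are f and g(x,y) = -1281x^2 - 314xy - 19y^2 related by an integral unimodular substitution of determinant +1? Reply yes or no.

D₁ = 1240, D₂ = 1240
river cycle of f (length 16): (-19, 10, 15), (15, 20, -14), (-14, 8, 21), (21, 34, -1), (-1, 34, 21), (21, 8, -14), (-14, 20, 15), (15, 10, -19), (-19, 28, 6), (6, 32, -9), … (6 more)
river cycle of g (length 16): (-19, 10, 15), (15, 20, -14), (-14, 8, 21), (21, 34, -1), (-1, 34, 21), (21, 8, -14), (-14, 20, 15), (15, 10, -19), (-19, 28, 6), (6, 32, -9), … (6 more)
cycles coincide ⇒ equivalent

yes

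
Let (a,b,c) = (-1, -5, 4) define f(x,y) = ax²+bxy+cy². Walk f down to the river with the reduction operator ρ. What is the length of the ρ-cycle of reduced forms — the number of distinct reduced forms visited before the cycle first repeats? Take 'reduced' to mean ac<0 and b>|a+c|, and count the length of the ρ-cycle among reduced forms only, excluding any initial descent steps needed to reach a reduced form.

D = 41, ⌊√D⌋ = 6
descent: ρ → (4,5,-1)  [lands on river]
river: ρ → (-1,5,4)
river: ρ → (4,3,-2)
river: ρ → (-2,5,2)
river: ρ → (2,3,-4)
river: ρ → (-4,5,1)
river: ρ → (1,5,-4)
river: ρ → (-4,3,2)
river: ρ → (2,5,-2)
river: ρ → (-2,3,4)
ρ-cycle length = 10 (tail of 1 descent step not counted)

10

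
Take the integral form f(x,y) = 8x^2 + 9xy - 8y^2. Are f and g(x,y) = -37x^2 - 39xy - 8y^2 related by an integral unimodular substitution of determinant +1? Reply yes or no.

D₁ = 337, D₂ = 337
river cycle of f (length 42): (-8, 7, 9), (9, 11, -6), (-6, 13, 7), (7, 15, -4), (-4, 17, 3), (3, 13, -14), (-14, 15, 2), (2, 17, -6), (-6, 7, 12), (12, 17, -1), … (32 more)
river cycle of g (length 42): (-8, 7, 9), (9, 11, -6), (-6, 13, 7), (7, 15, -4), (-4, 17, 3), (3, 13, -14), (-14, 15, 2), (2, 17, -6), (-6, 7, 12), (12, 17, -1), … (32 more)
cycles coincide ⇒ equivalent

yes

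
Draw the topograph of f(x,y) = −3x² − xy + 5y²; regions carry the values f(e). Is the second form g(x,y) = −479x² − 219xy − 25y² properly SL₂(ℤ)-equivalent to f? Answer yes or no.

D₁ = 61, D₂ = 61
river cycle of f (length 6): (-3, 5, 3), (3, 7, -1), (-1, 7, 3), (3, 5, -3), (-3, 7, 1), (1, 7, -3)
river cycle of g (length 6): (-3, 5, 3), (3, 7, -1), (-1, 7, 3), (3, 5, -3), (-3, 7, 1), (1, 7, -3)
cycles coincide ⇒ equivalent

yes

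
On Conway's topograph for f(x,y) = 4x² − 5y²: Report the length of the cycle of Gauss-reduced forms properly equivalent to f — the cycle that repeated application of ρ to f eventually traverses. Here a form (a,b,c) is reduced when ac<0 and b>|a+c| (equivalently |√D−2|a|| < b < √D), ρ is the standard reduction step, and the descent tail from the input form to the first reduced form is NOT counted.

D = 80, ⌊√D⌋ = 8
descent: ρ → (-5,0,4)
descent: ρ → (4,8,-1)  [lands on river]
river: ρ → (-1,8,4)
ρ-cycle length = 2 (tail of 2 descent steps not counted)

2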